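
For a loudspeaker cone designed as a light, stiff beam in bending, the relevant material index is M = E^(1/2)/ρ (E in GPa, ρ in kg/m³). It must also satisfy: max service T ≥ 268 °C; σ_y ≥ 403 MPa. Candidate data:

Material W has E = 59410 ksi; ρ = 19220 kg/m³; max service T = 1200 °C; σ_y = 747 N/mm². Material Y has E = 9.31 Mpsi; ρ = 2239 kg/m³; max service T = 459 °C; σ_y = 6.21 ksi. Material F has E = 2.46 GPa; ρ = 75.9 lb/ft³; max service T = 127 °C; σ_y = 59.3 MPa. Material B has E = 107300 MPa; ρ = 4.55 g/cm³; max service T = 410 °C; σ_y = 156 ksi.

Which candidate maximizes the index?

Screen on constraints: max service T ≥ 268 °C; σ_y ≥ 403 MPa. Survivors: material W, material B.
Putting every candidate on a common basis:
  material W: E = 409.6 GPa, ρ = 19220 kg/m³
  material B: E = 107.3 GPa, ρ = 4550 kg/m³
  material B: M = 2.28×10⁻³
  material W: M = 1.05×10⁻³
Material B ranks first.

material B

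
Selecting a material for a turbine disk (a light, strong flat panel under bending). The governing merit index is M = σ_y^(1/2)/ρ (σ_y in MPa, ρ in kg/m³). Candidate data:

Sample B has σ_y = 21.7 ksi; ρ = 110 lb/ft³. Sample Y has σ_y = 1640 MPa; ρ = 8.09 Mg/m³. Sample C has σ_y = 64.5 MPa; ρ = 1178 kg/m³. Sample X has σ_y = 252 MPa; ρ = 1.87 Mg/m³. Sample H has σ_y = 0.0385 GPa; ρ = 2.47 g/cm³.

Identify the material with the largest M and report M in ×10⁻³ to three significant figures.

sample X, M = 8.49×10⁻³

Normalizing units and computing the index:
  sample B: σ_y = 149.6 MPa, ρ = 1762 kg/m³
  sample Y: σ_y = 1640 MPa, ρ = 8090 kg/m³
  sample C: σ_y = 64.50 MPa, ρ = 1178 kg/m³
  sample X: σ_y = 252.0 MPa, ρ = 1870 kg/m³
  sample H: σ_y = 38.50 MPa, ρ = 2470 kg/m³
  sample X: M = 8.49×10⁻³
  sample B: M = 6.94×10⁻³
  sample C: M = 6.82×10⁻³
  sample Y: M = 5.01×10⁻³
  sample H: M = 2.51×10⁻³
Highest index: sample X.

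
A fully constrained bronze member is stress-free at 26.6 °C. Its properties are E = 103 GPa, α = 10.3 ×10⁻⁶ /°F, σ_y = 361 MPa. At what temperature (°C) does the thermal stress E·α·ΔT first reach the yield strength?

α = 10.3×10⁻⁶/°F × 9/5 = 18.5×10⁻⁶/K.
E·α·ΔT = 361.0 MPa ⇒ ΔT = 361.0 / (103.0×10³ × 18.5×10⁻⁶) = 189.0 K.
T = 26.6 + 189.0 = 215.6 °C.

216 °C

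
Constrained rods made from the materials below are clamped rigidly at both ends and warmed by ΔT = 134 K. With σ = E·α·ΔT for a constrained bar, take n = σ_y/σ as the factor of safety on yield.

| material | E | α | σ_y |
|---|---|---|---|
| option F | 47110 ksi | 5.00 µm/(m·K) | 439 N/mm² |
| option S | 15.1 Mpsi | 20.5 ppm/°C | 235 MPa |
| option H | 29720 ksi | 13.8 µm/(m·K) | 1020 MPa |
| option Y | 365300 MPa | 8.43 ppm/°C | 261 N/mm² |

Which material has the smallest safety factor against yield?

With everything in SI (GPa, ×10⁻⁶/K, MPa):
  option F: E = 324.8, α = 5.00, σ_y = 439.0 → σ = 218 MPa, n = 2.02
  option S: E = 104.1, α = 20.5, σ_y = 235.0 → σ = 286 MPa, n = 0.822
  option H: E = 204.9, α = 13.8, σ_y = 1020 → σ = 379 MPa, n = 2.69
  option Y: E = 365.3, α = 8.43, σ_y = 261.0 → σ = 413 MPa, n = 0.632
Smallest n: option Y with n = 0.632.

option Y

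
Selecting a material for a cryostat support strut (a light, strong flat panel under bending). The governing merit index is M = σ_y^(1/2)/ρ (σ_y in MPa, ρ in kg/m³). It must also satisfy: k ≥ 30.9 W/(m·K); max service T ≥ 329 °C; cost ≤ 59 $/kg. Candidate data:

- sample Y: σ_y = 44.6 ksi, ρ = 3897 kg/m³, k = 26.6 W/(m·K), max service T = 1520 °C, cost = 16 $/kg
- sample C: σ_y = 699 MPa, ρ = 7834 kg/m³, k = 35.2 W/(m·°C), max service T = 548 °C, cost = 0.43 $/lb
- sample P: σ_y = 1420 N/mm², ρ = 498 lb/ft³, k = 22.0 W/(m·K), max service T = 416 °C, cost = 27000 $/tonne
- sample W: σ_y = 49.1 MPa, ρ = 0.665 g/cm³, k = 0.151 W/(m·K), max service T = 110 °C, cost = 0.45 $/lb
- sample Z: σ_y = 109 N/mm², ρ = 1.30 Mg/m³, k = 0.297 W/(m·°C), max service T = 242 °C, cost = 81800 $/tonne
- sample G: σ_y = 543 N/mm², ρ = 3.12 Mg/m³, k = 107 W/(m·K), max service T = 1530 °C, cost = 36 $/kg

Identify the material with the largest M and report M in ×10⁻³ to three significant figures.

Screen on constraints: k ≥ 30.9 W/(m·K); max service T ≥ 329 °C; cost ≤ 59 $/kg. Survivors: sample C, sample G.
After converting to SI:
  sample C: σ_y = 699.0 MPa, ρ = 7834 kg/m³
  sample G: σ_y = 543.0 MPa, ρ = 3120 kg/m³
  sample G: M = 7.47×10⁻³
  sample C: M = 3.37×10⁻³
Sample G ranks first.

sample G, M = 7.47×10⁻³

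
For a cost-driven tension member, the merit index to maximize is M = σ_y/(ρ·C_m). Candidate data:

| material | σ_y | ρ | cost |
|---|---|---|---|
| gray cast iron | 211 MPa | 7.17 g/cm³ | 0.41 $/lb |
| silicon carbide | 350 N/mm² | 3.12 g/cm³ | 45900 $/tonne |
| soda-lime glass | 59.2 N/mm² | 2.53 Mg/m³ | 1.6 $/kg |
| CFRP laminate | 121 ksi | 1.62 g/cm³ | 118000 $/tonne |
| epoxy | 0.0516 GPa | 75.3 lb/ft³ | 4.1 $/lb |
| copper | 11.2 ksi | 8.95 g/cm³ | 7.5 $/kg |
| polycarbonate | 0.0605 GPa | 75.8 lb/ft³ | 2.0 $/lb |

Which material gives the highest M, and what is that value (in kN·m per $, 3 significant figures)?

gray cast iron, M = 32.6 kN·m per $

After converting to SI:
  gray cast iron: σ_y = 211.0 MPa, ρ = 7170 kg/m³, cost = 0.9039 $/kg
  silicon carbide: σ_y = 350.0 MPa, ρ = 3120 kg/m³, cost = 45.90 $/kg
  soda-lime glass: σ_y = 59.20 MPa, ρ = 2530 kg/m³, cost = 1.600 $/kg
  CFRP laminate: σ_y = 834.3 MPa, ρ = 1620 kg/m³, cost = 118.0 $/kg
  epoxy: σ_y = 51.60 MPa, ρ = 1206 kg/m³, cost = 9.039 $/kg
  copper: σ_y = 77.22 MPa, ρ = 8950 kg/m³, cost = 7.500 $/kg
  polycarbonate: σ_y = 60.50 MPa, ρ = 1214 kg/m³, cost = 4.409 $/kg
  gray cast iron: M = 32.6 kN·m per $
  soda-lime glass: M = 14.6 kN·m per $
  polycarbonate: M = 11.3 kN·m per $
  epoxy: M = 4.73 kN·m per $
  CFRP laminate: M = 4.36 kN·m per $
  silicon carbide: M = 2.44 kN·m per $
  copper: M = 1.15 kN·m per $
Highest index: gray cast iron.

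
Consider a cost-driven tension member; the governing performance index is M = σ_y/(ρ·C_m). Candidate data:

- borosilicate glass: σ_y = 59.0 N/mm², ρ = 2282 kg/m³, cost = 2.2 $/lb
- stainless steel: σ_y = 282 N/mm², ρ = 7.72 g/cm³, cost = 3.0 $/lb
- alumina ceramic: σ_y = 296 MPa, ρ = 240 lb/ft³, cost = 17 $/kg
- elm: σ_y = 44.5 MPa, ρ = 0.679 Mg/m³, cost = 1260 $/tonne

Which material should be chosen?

Convert each candidate to consistent units, then evaluate M:
  borosilicate glass: σ_y = 59.00 MPa, ρ = 2282 kg/m³, cost = 4.850 $/kg
  stainless steel: σ_y = 282.0 MPa, ρ = 7720 kg/m³, cost = 6.614 $/kg
  alumina ceramic: σ_y = 296.0 MPa, ρ = 3844 kg/m³, cost = 17.00 $/kg
  elm: σ_y = 44.50 MPa, ρ = 679.0 kg/m³, cost = 1.260 $/kg
  elm: M = 52.0 kN·m per $
  stainless steel: M = 5.52 kN·m per $
  borosilicate glass: M = 5.33 kN·m per $
  alumina ceramic: M = 4.53 kN·m per $
Elm ranks first.

elm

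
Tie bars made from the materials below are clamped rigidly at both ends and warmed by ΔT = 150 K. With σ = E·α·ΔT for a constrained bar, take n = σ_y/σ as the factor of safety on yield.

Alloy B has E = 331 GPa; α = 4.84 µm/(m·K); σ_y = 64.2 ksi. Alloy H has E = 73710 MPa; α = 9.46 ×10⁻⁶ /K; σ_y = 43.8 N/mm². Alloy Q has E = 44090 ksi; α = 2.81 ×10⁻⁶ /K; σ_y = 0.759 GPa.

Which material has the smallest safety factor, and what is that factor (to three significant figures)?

alloy H, n = 0.419

With everything in SI (GPa, ×10⁻⁶/K, MPa):
  alloy B: E = 331.0, α = 4.84, σ_y = 442.6 → σ = 240 MPa, n = 1.84
  alloy H: E = 73.71, α = 9.46, σ_y = 43.80 → σ = 105 MPa, n = 0.419
  alloy Q: E = 304.0, α = 2.81, σ_y = 759.0 → σ = 128 MPa, n = 5.92
The minimum is alloy H at n = 0.419.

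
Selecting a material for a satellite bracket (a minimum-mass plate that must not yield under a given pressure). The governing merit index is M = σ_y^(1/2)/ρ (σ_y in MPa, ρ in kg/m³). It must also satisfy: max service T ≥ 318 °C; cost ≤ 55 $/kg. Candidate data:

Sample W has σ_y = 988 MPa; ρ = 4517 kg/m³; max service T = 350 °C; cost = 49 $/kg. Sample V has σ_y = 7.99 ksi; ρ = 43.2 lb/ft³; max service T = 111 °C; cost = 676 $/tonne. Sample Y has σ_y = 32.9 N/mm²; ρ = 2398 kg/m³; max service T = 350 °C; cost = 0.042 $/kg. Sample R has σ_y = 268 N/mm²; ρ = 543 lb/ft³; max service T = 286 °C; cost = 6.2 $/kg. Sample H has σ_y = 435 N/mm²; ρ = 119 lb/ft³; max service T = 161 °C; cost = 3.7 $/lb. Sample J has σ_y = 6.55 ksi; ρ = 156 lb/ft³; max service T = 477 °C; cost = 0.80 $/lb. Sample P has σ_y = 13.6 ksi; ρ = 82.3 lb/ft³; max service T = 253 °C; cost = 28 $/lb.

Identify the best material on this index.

Screen on constraints: max service T ≥ 318 °C; cost ≤ 55 $/kg. Survivors: sample W, sample Y, sample J.
After converting to SI:
  sample W: σ_y = 988.0 MPa, ρ = 4517 kg/m³
  sample Y: σ_y = 32.90 MPa, ρ = 2398 kg/m³
  sample J: σ_y = 45.16 MPa, ρ = 2499 kg/m³
  sample W: M = 6.96×10⁻³
  sample J: M = 2.69×10⁻³
  sample Y: M = 2.39×10⁻³
Highest index: sample W.

sample W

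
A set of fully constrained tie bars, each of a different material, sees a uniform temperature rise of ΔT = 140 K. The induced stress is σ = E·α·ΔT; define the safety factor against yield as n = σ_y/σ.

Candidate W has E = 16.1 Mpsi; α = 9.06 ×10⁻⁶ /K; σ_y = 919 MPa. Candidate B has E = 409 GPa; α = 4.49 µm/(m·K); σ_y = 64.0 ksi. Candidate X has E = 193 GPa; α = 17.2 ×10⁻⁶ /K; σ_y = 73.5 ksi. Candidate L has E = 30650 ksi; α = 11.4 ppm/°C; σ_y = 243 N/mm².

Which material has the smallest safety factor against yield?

In consistent units (E in GPa, α in ×10⁻⁶/K, σ_y in MPa):
  candidate W: E = 111.0, α = 9.06, σ_y = 919.0 → σ = 141 MPa, n = 6.53
  candidate B: E = 409.0, α = 4.49, σ_y = 441.3 → σ = 257 MPa, n = 1.72
  candidate X: E = 193.0, α = 17.2, σ_y = 506.8 → σ = 465 MPa, n = 1.09
  candidate L: E = 211.3, α = 11.4, σ_y = 243.0 → σ = 337 MPa, n = 0.720
Candidate L has the lowest safety factor, n = 0.720.

candidate L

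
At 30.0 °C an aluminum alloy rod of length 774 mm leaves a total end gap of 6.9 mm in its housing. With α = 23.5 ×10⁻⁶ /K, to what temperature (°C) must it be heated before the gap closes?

409 °C

α·L₀·ΔT = 6.9 mm ⇒ ΔT = 6.9 / (23.5×10⁻⁶ × 774.0) = 379.4 K.
T = 30.0 + 379.4 = 409.4 °C.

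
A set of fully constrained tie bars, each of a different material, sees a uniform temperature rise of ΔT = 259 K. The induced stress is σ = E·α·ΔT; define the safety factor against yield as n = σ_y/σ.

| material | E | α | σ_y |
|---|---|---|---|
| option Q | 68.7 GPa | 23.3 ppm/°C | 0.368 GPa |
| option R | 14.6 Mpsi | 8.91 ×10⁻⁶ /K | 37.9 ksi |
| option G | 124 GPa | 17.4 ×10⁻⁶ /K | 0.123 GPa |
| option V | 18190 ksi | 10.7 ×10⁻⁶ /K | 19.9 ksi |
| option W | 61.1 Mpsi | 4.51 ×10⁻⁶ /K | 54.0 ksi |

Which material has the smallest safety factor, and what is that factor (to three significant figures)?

option G, n = 0.220

Per material, after unit conversion:
  option Q: E = 68.70, α = 23.3, σ_y = 368.0 → σ = 415 MPa, n = 0.888
  option R: E = 100.7, α = 8.91, σ_y = 261.3 → σ = 232 MPa, n = 1.12
  option G: E = 124.0, α = 17.4, σ_y = 123.0 → σ = 559 MPa, n = 0.220
  option V: E = 125.4, α = 10.7, σ_y = 137.2 → σ = 348 MPa, n = 0.395
  option W: E = 421.3, α = 4.51, σ_y = 372.3 → σ = 492 MPa, n = 0.757
Option G has the lowest safety factor, n = 0.220.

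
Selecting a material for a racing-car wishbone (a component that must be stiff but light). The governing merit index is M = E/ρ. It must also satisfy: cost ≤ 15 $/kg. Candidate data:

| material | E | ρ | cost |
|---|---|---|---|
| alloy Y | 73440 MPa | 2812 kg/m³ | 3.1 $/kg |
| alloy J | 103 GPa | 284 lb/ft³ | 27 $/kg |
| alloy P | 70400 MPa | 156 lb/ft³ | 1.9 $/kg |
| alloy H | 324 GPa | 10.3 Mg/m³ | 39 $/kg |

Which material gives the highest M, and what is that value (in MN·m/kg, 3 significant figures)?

alloy P, M = 28.2 MN·m/kg

Screen on constraints: cost ≤ 15 $/kg. Survivors: alloy Y, alloy P.
Putting every candidate on a common basis:
  alloy Y: E = 73.44 GPa, ρ = 2812 kg/m³
  alloy P: E = 70.40 GPa, ρ = 2499 kg/m³
  alloy P: M = 28.2 MN·m/kg
  alloy Y: M = 26.1 MN·m/kg
The maximum is for alloy P.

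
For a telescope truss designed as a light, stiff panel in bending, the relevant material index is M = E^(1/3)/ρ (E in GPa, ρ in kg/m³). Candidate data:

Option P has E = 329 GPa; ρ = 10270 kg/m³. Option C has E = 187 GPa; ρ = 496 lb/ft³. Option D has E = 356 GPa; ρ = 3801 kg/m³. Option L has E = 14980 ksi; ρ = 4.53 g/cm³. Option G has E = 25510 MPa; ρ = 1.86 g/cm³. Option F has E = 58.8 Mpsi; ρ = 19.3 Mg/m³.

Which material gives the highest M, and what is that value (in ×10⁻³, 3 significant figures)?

option D, M = 1.86×10⁻³

Convert each candidate to consistent units, then evaluate M:
  option P: E = 329.0 GPa, ρ = 10270 kg/m³
  option C: E = 187.0 GPa, ρ = 7945 kg/m³
  option D: E = 356.0 GPa, ρ = 3801 kg/m³
  option L: E = 103.3 GPa, ρ = 4530 kg/m³
  option G: E = 25.51 GPa, ρ = 1860 kg/m³
  option F: E = 405.4 GPa, ρ = 19300 kg/m³
  option D: M = 1.86×10⁻³
  option G: M = 1.58×10⁻³
  option L: M = 1.04×10⁻³
  option C: M = 0.720×10⁻³
  option P: M = 0.672×10⁻³
  option F: M = 0.383×10⁻³
Option D ranks first.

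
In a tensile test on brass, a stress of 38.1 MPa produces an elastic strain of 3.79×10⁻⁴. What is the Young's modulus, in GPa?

E = σ/ε = 38.1 MPa / 3.79×10⁻⁴ = 100500 MPa = 101 GPa.

101 GPa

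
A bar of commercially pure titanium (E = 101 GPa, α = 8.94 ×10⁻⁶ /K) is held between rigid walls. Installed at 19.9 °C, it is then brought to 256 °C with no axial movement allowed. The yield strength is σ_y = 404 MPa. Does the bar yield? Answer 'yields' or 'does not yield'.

ΔT = 236.1 K. Constrained thermal stress σ = E·α·ΔT = 101.0×10³ MPa × 8.94×10⁻⁶ × 236.1 = 213 MPa (compressive).
Compare to σ_y = 404 MPa: σ < σ_y, so it does not yield.

does not yield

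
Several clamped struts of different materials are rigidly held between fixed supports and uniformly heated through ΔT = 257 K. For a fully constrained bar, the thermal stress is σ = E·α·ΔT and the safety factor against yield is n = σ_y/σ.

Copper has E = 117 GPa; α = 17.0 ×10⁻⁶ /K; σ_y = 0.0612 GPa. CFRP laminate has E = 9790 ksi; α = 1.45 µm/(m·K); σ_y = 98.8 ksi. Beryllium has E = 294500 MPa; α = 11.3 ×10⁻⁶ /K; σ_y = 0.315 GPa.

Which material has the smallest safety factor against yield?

copper

Per material, after unit conversion:
  copper: E = 117.0, α = 17.0, σ_y = 61.20 → σ = 511 MPa, n = 0.120
  CFRP laminate: E = 67.50, α = 1.45, σ_y = 681.2 → σ = 25.2 MPa, n = 27.1
  beryllium: E = 294.5, α = 11.3, σ_y = 315.0 → σ = 855 MPa, n = 0.368
Smallest n: copper with n = 0.120.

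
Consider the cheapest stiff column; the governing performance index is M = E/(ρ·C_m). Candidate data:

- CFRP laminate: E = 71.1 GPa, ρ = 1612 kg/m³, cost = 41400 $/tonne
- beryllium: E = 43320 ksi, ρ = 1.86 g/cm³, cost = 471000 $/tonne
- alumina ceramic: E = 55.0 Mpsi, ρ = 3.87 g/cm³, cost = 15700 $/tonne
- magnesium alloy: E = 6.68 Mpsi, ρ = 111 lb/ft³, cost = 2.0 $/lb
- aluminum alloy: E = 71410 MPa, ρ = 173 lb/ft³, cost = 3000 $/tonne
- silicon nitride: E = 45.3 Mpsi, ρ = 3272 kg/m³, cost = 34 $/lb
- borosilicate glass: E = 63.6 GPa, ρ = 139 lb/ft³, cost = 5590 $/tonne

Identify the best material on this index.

Putting every candidate on a common basis:
  CFRP laminate: E = 71.10 GPa, ρ = 1612 kg/m³, cost = 41.40 $/kg
  beryllium: E = 298.7 GPa, ρ = 1860 kg/m³, cost = 471.0 $/kg
  alumina ceramic: E = 379.2 GPa, ρ = 3870 kg/m³, cost = 15.70 $/kg
  magnesium alloy: E = 46.06 GPa, ρ = 1778 kg/m³, cost = 4.409 $/kg
  aluminum alloy: E = 71.41 GPa, ρ = 2771 kg/m³, cost = 3.000 $/kg
  silicon nitride: E = 312.3 GPa, ρ = 3272 kg/m³, cost = 74.96 $/kg
  borosilicate glass: E = 63.60 GPa, ρ = 2227 kg/m³, cost = 5.590 $/kg
  aluminum alloy: M = 8.59 MN·m per $
  alumina ceramic: M = 6.24 MN·m per $
  magnesium alloy: M = 5.87 MN·m per $
  borosilicate glass: M = 5.11 MN·m per $
  silicon nitride: M = 1.27 MN·m per $
  CFRP laminate: M = 1.07 MN·m per $
  beryllium: M = 0.341 MN·m per $
Highest index: aluminum alloy.

aluminum alloy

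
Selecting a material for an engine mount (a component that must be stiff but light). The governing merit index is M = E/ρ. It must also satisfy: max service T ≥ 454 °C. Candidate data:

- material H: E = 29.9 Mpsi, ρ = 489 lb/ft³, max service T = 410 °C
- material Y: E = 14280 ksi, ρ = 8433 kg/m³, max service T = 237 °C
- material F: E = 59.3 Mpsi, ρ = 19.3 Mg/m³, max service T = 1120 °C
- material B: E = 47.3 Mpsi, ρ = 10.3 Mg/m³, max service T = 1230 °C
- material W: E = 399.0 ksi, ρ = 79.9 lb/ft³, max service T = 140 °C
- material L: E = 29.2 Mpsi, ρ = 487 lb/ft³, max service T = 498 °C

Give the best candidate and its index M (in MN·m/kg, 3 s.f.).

Screen on constraints: max service T ≥ 454 °C. Survivors: material F, material B, material L.
Normalizing units and computing the index:
  material F: E = 408.9 GPa, ρ = 19300 kg/m³
  material B: E = 326.1 GPa, ρ = 10300 kg/m³
  material L: E = 201.3 GPa, ρ = 7801 kg/m³
  material B: M = 31.7 MN·m/kg
  material L: M = 25.8 MN·m/kg
  material F: M = 21.2 MN·m/kg
Material B has the largest M.

material B, M = 31.7 MN·m/kg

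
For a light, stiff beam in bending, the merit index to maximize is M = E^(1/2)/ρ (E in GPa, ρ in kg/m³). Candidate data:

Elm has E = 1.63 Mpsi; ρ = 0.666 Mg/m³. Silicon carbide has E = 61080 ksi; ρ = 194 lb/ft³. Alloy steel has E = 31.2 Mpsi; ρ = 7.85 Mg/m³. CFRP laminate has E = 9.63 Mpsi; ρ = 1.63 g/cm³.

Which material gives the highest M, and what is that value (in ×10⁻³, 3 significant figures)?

silicon carbide, M = 6.60×10⁻³

Putting every candidate on a common basis:
  elm: E = 11.24 GPa, ρ = 666.0 kg/m³
  silicon carbide: E = 421.1 GPa, ρ = 3108 kg/m³
  alloy steel: E = 215.1 GPa, ρ = 7850 kg/m³
  CFRP laminate: E = 66.40 GPa, ρ = 1630 kg/m³
  silicon carbide: M = 6.60×10⁻³
  elm: M = 5.03×10⁻³
  CFRP laminate: M = 5.00×10⁻³
  alloy steel: M = 1.87×10⁻³
The maximum is for silicon carbide.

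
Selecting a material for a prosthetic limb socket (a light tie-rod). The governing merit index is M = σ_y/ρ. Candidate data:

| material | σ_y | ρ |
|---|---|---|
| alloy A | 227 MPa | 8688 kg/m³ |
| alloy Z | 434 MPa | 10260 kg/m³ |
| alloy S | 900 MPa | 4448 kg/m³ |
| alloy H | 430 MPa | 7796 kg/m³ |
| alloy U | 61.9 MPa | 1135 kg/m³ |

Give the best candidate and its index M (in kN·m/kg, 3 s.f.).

alloy S, M = 202 kN·m/kg

Per-candidate index values:
  alloy S: M = 202 kN·m/kg
  alloy H: M = 55.2 kN·m/kg
  alloy U: M = 54.5 kN·m/kg
  alloy Z: M = 42.3 kN·m/kg
  alloy A: M = 26.1 kN·m/kg
The maximum is for alloy S.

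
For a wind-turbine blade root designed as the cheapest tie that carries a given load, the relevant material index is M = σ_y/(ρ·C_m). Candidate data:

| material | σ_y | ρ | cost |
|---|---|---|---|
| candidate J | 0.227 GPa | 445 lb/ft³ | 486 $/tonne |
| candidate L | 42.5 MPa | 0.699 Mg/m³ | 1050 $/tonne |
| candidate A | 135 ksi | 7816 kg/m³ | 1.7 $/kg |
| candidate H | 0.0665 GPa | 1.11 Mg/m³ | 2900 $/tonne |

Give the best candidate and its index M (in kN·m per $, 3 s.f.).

candidate A, M = 70.1 kN·m per $

Normalizing units and computing the index:
  candidate J: σ_y = 227.0 MPa, ρ = 7128 kg/m³, cost = 0.4860 $/kg
  candidate L: σ_y = 42.50 MPa, ρ = 699.0 kg/m³, cost = 1.050 $/kg
  candidate A: σ_y = 930.8 MPa, ρ = 7816 kg/m³, cost = 1.700 $/kg
  candidate H: σ_y = 66.50 MPa, ρ = 1110 kg/m³, cost = 2.900 $/kg
  candidate A: M = 70.1 kN·m per $
  candidate J: M = 65.5 kN·m per $
  candidate L: M = 57.9 kN·m per $
  candidate H: M = 20.7 kN·m per $
Candidate A has the largest M.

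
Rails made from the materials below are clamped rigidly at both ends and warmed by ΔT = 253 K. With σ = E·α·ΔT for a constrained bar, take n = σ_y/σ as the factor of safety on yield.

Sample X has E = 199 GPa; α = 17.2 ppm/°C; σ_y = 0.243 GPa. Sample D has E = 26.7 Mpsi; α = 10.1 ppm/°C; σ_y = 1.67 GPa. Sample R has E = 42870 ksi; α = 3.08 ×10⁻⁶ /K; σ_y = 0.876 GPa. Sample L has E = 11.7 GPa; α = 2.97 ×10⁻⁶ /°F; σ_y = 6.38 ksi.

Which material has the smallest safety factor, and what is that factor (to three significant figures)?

sample X, n = 0.281

In consistent units (E in GPa, α in ×10⁻⁶/K, σ_y in MPa):
  sample X: E = 199.0, α = 17.2, σ_y = 243.0 → σ = 866 MPa, n = 0.281
  sample D: E = 184.1, α = 10.1, σ_y = 1670 → σ = 470 MPa, n = 3.55
  sample R: E = 295.6, α = 3.08, σ_y = 876.0 → σ = 230 MPa, n = 3.80
  sample L: E = 11.70, α = 5.35, σ_y = 43.99 → σ = 15.8 MPa, n = 2.78
Smallest n: sample X with n = 0.281.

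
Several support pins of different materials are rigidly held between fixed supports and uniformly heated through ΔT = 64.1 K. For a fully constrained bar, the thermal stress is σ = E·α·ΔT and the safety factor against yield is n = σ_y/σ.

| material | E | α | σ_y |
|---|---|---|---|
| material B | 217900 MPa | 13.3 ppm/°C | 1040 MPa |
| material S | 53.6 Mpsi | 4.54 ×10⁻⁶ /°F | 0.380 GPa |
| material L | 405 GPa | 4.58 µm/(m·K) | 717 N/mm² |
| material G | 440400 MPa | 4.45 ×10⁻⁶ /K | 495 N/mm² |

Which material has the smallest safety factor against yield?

With everything in SI (GPa, ×10⁻⁶/K, MPa):
  material B: E = 217.9, α = 13.3, σ_y = 1040 → σ = 186 MPa, n = 5.60
  material S: E = 369.6, α = 8.17, σ_y = 380.0 → σ = 194 MPa, n = 1.96
  material L: E = 405.0, α = 4.58, σ_y = 717.0 → σ = 119 MPa, n = 6.03
  material G: E = 440.4, α = 4.45, σ_y = 495.0 → σ = 126 MPa, n = 3.94
The minimum is material S at n = 1.96.

material S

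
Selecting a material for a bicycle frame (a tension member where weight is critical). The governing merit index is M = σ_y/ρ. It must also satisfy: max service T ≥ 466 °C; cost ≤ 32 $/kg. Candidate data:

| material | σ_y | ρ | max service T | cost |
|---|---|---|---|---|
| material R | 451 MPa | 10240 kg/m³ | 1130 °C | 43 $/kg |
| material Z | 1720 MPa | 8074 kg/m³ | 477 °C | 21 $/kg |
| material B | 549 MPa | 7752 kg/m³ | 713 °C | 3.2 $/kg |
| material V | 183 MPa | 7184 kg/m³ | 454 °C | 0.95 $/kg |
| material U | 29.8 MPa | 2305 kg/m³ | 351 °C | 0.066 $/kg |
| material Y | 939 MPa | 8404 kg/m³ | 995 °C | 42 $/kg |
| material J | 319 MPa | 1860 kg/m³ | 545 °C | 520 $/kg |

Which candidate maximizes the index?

material Z

Screen on constraints: max service T ≥ 466 °C; cost ≤ 32 $/kg. Survivors: material Z, material B.
Per-candidate index values:
  material Z: M = 213 kN·m/kg
  material B: M = 70.8 kN·m/kg
Material Z ranks first.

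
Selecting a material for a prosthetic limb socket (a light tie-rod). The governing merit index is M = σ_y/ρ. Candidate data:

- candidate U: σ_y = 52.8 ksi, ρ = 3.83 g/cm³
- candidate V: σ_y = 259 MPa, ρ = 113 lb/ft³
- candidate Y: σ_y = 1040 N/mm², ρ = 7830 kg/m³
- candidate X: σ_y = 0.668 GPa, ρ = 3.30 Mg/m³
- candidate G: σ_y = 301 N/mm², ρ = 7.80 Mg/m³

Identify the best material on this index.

candidate X

Normalizing units and computing the index:
  candidate U: σ_y = 364.0 MPa, ρ = 3830 kg/m³
  candidate V: σ_y = 259.0 MPa, ρ = 1810 kg/m³
  candidate Y: σ_y = 1040 MPa, ρ = 7830 kg/m³
  candidate X: σ_y = 668.0 MPa, ρ = 3300 kg/m³
  candidate G: σ_y = 301.0 MPa, ρ = 7800 kg/m³
  candidate X: M = 202 kN·m/kg
  candidate V: M = 143 kN·m/kg
  candidate Y: M = 133 kN·m/kg
  candidate U: M = 95.1 kN·m/kg
  candidate G: M = 38.6 kN·m/kg
Candidate X has the largest M.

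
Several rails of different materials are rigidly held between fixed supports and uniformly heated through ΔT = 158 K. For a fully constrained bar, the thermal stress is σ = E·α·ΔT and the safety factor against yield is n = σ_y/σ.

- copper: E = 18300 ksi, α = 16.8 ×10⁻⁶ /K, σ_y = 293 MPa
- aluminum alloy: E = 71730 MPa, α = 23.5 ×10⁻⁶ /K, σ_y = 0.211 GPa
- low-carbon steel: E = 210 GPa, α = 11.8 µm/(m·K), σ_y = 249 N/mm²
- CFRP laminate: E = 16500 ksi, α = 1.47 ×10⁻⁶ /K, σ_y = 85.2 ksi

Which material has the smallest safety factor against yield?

low-carbon steel

Per material, after unit conversion:
  copper: E = 126.2, α = 16.8, σ_y = 293.0 → σ = 335 MPa, n = 0.875
  aluminum alloy: E = 71.73, α = 23.5, σ_y = 211.0 → σ = 266 MPa, n = 0.792
  low-carbon steel: E = 210.0, α = 11.8, σ_y = 249.0 → σ = 392 MPa, n = 0.636
  CFRP laminate: E = 113.8, α = 1.47, σ_y = 587.4 → σ = 26.4 MPa, n = 22.2
Low-carbon steel has the lowest safety factor, n = 0.636.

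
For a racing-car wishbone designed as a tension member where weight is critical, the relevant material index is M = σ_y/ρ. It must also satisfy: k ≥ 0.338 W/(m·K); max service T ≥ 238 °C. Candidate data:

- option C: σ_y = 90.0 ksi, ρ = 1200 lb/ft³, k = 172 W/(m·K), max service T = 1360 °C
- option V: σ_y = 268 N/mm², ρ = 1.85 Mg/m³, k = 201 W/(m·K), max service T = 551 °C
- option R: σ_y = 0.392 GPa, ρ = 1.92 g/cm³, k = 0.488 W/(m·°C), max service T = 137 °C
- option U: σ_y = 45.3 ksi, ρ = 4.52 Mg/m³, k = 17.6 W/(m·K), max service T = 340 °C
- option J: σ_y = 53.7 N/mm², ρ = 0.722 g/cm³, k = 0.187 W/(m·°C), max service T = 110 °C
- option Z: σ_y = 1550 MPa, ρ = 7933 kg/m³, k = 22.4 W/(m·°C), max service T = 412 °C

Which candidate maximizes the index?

option Z

Screen on constraints: k ≥ 0.338 W/(m·K); max service T ≥ 238 °C. Survivors: option C, option V, option U, option Z.
Normalizing units and computing the index:
  option C: σ_y = 620.5 MPa, ρ = 19220 kg/m³
  option V: σ_y = 268.0 MPa, ρ = 1850 kg/m³
  option U: σ_y = 312.3 MPa, ρ = 4520 kg/m³
  option Z: σ_y = 1550 MPa, ρ = 7933 kg/m³
  option Z: M = 195 kN·m/kg
  option V: M = 145 kN·m/kg
  option U: M = 69.1 kN·m/kg
  option C: M = 32.3 kN·m/kg
Highest index: option Z.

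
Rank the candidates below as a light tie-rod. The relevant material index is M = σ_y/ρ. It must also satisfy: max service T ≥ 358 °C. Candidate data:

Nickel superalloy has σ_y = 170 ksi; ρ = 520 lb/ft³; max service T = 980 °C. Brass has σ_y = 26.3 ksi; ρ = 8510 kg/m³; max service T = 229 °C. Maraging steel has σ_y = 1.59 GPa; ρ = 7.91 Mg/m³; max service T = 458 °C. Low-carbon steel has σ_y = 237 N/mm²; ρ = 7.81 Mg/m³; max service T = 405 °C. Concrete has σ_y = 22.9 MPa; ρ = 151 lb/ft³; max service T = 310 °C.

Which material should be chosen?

Screen on constraints: max service T ≥ 358 °C. Survivors: nickel superalloy, maraging steel, low-carbon steel.
In SI units:
  nickel superalloy: σ_y = 1172 MPa, ρ = 8330 kg/m³
  maraging steel: σ_y = 1590 MPa, ρ = 7910 kg/m³
  low-carbon steel: σ_y = 237.0 MPa, ρ = 7810 kg/m³
  maraging steel: M = 201 kN·m/kg
  nickel superalloy: M = 141 kN·m/kg
  low-carbon steel: M = 30.3 kN·m/kg
Maraging steel ranks first.

maraging steel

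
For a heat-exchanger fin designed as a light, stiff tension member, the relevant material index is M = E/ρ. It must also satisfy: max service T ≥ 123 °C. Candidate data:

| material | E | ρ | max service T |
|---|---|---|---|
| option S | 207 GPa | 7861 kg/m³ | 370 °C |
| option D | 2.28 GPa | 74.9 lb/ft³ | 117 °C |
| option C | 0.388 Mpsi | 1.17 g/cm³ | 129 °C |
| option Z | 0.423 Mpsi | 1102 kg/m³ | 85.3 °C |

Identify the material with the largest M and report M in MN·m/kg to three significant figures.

Screen on constraints: max service T ≥ 123 °C. Survivors: option S, option C.
Putting every candidate on a common basis:
  option S: E = 207.0 GPa, ρ = 7861 kg/m³
  option C: E = 2.675 GPa, ρ = 1170 kg/m³
  option S: M = 26.3 MN·m/kg
  option C: M = 2.29 MN·m/kg
Highest index: option S.

option S, M = 26.3 MN·m/kg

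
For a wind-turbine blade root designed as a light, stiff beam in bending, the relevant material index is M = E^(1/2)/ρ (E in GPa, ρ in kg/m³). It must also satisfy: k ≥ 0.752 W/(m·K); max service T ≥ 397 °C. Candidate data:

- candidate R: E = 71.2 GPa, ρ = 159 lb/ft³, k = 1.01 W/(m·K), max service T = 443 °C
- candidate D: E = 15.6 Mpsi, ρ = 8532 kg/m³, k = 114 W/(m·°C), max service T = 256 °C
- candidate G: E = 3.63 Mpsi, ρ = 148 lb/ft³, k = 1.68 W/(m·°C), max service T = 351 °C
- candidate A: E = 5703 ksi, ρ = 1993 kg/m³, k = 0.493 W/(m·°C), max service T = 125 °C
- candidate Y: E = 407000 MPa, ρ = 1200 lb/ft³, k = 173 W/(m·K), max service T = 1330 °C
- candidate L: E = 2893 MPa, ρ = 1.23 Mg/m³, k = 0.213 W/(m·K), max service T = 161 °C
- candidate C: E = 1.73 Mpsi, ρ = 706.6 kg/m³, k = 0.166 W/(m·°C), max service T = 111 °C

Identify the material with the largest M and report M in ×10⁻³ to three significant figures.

candidate R, M = 3.31×10⁻³

Screen on constraints: k ≥ 0.752 W/(m·K); max service T ≥ 397 °C. Survivors: candidate R, candidate Y.
Normalizing units and computing the index:
  candidate R: E = 71.20 GPa, ρ = 2547 kg/m³
  candidate Y: E = 407.0 GPa, ρ = 19220 kg/m³
  candidate R: M = 3.31×10⁻³
  candidate Y: M = 1.05×10⁻³
Highest index: candidate R.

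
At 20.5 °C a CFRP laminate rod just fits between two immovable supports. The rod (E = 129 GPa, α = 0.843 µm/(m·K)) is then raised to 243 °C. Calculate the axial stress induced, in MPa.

ΔT = 222.5 K. Constrained thermal stress σ = E·α·ΔT = 129.0×10³ MPa × 0.843×10⁻⁶ × 222.5 = 24.2 MPa (compressive).

24.2 MPa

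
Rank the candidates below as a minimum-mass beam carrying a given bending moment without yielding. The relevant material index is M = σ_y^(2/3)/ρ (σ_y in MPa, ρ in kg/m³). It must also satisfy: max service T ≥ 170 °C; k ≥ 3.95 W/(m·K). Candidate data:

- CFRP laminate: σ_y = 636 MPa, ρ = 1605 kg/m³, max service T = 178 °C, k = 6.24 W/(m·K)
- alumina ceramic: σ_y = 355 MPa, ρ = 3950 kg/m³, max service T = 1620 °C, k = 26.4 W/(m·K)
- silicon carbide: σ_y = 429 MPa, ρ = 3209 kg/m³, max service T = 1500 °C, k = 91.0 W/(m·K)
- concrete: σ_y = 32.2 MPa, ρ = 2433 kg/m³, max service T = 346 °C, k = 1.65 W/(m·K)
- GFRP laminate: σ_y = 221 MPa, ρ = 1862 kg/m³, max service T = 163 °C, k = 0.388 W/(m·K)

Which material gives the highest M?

CFRP laminate

Screen on constraints: max service T ≥ 170 °C; k ≥ 3.95 W/(m·K). Survivors: CFRP laminate, alumina ceramic, silicon carbide.
Per-candidate index values:
  CFRP laminate: M = 46.1×10⁻³
  silicon carbide: M = 17.7×10⁻³
  alumina ceramic: M = 12.7×10⁻³
The maximum is for CFRP laminate.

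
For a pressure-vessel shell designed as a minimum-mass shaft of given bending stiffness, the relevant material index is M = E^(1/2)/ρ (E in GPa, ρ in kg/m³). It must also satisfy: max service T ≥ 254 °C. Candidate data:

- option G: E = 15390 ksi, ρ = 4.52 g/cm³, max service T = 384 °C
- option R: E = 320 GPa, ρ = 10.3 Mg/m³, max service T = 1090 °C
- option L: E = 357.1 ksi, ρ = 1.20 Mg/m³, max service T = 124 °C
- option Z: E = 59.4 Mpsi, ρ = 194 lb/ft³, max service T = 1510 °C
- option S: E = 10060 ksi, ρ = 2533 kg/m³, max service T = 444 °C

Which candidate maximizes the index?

Screen on constraints: max service T ≥ 254 °C. Survivors: option G, option R, option Z, option S.
Putting every candidate on a common basis:
  option G: E = 106.1 GPa, ρ = 4520 kg/m³
  option R: E = 320.0 GPa, ρ = 10300 kg/m³
  option Z: E = 409.5 GPa, ρ = 3108 kg/m³
  option S: E = 69.36 GPa, ρ = 2533 kg/m³
  option Z: M = 6.51×10⁻³
  option S: M = 3.29×10⁻³
  option G: M = 2.28×10⁻³
  option R: M = 1.74×10⁻³
Highest index: option Z.

option Z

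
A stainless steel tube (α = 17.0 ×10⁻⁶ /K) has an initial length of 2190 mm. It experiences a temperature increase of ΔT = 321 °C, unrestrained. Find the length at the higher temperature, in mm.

2202.0 mm

ΔL = α·L₀·ΔT = 17.0×10⁻⁶ × 2190 mm × 321.0 K = 12.0 mm.
L = L₀ + ΔL = 2190 + 12.0 = 2202.0 mm.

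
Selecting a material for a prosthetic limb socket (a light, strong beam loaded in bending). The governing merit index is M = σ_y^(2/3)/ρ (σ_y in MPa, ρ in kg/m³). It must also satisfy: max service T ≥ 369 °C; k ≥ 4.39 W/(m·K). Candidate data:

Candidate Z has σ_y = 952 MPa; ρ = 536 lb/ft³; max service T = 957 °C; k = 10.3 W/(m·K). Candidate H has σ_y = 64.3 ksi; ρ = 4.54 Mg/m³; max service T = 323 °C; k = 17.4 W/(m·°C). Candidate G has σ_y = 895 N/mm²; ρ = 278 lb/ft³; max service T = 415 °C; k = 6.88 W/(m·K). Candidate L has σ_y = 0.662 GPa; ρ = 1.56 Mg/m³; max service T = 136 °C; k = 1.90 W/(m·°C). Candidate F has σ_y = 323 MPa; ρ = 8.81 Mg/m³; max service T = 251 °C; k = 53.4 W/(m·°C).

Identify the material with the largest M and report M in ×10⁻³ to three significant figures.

Screen on constraints: max service T ≥ 369 °C; k ≥ 4.39 W/(m·K). Survivors: candidate Z, candidate G.
Convert each candidate to consistent units, then evaluate M:
  candidate Z: σ_y = 952.0 MPa, ρ = 8586 kg/m³
  candidate G: σ_y = 895.0 MPa, ρ = 4453 kg/m³
  candidate G: M = 20.9×10⁻³
  candidate Z: M = 11.3×10⁻³
Candidate G has the largest M.

candidate G, M = 20.9×10⁻³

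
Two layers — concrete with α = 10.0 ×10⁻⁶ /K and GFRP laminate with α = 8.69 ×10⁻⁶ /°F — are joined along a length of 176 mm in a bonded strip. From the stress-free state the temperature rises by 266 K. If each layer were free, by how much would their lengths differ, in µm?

264 µm

GFRP laminate: α = 8.69×10⁻⁶/°F × 9/5 = 15.6×10⁻⁶/K.
Δα = |10.0 − 15.6|×10⁻⁶/K = 5.64×10⁻⁶/K.
ΔL_mismatch = Δα·L·ΔT = 5.64×10⁻⁶ × 176.0 mm × 266.0 K = 264 µm.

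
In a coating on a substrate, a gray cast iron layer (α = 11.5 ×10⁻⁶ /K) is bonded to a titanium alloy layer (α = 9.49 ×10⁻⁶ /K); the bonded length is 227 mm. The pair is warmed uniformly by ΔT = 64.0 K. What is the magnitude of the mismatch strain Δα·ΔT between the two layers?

1.29×10⁻⁴

Δα = |11.5 − 9.49|×10⁻⁶/K = 2.01×10⁻⁶/K.
Mismatch strain = Δα·ΔT = 2.01×10⁻⁶ × 64.0 = 1.29×10⁻⁴.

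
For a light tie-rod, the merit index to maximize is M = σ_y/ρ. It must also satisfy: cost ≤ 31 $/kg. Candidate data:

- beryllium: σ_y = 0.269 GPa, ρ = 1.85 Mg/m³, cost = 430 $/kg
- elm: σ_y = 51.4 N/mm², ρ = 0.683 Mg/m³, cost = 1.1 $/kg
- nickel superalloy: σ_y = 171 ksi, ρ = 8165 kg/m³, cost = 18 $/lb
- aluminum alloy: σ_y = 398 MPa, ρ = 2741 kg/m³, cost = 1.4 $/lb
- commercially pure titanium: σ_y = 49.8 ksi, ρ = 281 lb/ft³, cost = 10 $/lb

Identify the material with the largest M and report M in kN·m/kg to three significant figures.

aluminum alloy, M = 145 kN·m/kg

Screen on constraints: cost ≤ 31 $/kg. Survivors: elm, aluminum alloy, commercially pure titanium.
Normalizing units and computing the index:
  elm: σ_y = 51.40 MPa, ρ = 683.0 kg/m³
  aluminum alloy: σ_y = 398.0 MPa, ρ = 2741 kg/m³
  commercially pure titanium: σ_y = 343.4 MPa, ρ = 4501 kg/m³
  aluminum alloy: M = 145 kN·m/kg
  commercially pure titanium: M = 76.3 kN·m/kg
  elm: M = 75.3 kN·m/kg
Aluminum alloy ranks first.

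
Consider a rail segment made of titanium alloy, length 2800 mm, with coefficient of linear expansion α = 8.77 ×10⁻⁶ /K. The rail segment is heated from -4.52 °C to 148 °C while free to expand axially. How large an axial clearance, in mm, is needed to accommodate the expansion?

ΔT = 148 − (-4.52) = 152.5 K.
ΔL = α·L₀·ΔT = 8.77×10⁻⁶ × 2800 mm × 152.5 K = 3.75 mm.

3.75 mm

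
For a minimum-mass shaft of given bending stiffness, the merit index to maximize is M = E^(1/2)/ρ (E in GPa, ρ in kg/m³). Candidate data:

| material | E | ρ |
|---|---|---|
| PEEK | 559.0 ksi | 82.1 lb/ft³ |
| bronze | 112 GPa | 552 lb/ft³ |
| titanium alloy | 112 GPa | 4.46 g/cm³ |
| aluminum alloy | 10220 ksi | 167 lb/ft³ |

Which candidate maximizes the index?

In SI units:
  PEEK: E = 3.854 GPa, ρ = 1315 kg/m³
  bronze: E = 112.0 GPa, ρ = 8842 kg/m³
  titanium alloy: E = 112.0 GPa, ρ = 4460 kg/m³
  aluminum alloy: E = 70.46 GPa, ρ = 2675 kg/m³
  aluminum alloy: M = 3.14×10⁻³
  titanium alloy: M = 2.37×10⁻³
  PEEK: M = 1.49×10⁻³
  bronze: M = 1.20×10⁻³
Aluminum alloy has the largest M.

aluminum alloy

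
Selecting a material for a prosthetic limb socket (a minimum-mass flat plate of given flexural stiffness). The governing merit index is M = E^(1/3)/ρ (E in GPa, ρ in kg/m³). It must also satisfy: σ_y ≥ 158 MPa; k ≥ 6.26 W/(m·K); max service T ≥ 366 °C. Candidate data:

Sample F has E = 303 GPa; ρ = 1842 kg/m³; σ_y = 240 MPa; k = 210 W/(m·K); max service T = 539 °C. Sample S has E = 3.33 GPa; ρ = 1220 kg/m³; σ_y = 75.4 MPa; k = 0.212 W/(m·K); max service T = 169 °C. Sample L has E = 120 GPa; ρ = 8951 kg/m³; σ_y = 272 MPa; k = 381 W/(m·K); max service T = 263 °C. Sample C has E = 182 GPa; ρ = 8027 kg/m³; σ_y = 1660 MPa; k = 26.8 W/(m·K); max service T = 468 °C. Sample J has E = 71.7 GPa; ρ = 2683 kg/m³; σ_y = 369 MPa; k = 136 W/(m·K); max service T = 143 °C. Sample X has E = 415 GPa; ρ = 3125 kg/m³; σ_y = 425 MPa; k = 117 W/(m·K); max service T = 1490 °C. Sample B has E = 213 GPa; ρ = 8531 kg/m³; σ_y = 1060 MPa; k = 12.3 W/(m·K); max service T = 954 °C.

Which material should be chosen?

sample F

Screen on constraints: σ_y ≥ 158 MPa; k ≥ 6.26 W/(m·K); max service T ≥ 366 °C. Survivors: sample F, sample C, sample X, sample B.
Per-candidate index values:
  sample F: M = 3.65×10⁻³
  sample X: M = 2.39×10⁻³
  sample C: M = 0.706×10⁻³
  sample B: M = 0.700×10⁻³
The maximum is for sample F.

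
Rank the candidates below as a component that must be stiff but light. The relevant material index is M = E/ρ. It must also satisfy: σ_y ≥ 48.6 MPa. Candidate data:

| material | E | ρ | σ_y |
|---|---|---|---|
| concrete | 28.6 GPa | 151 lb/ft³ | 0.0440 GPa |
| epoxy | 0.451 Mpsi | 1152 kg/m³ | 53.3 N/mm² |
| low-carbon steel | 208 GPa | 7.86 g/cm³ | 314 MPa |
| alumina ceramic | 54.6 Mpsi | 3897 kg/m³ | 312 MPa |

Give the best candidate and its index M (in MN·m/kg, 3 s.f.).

Screen on constraints: σ_y ≥ 48.6 MPa. Survivors: epoxy, low-carbon steel, alumina ceramic.
Putting every candidate on a common basis:
  epoxy: E = 3.110 GPa, ρ = 1152 kg/m³
  low-carbon steel: E = 208.0 GPa, ρ = 7860 kg/m³
  alumina ceramic: E = 376.5 GPa, ρ = 3897 kg/m³
  alumina ceramic: M = 96.6 MN·m/kg
  low-carbon steel: M = 26.5 MN·m/kg
  epoxy: M = 2.70 MN·m/kg
The maximum is for alumina ceramic.

alumina ceramic, M = 96.6 MN·m/kg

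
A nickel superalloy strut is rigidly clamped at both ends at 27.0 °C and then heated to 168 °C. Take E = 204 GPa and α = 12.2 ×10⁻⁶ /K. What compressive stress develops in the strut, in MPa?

351 MPa

ΔT = 141.0 K. Constrained thermal stress σ = E·α·ΔT = 204.0×10³ MPa × 12.2×10⁻⁶ × 141.0 = 351 MPa (compressive).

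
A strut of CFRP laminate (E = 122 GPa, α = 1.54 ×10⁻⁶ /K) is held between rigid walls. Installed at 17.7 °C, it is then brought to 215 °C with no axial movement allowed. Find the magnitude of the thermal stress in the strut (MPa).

37.1 MPa

ΔT = 197.3 K. Constrained thermal stress σ = E·α·ΔT = 122.0×10³ MPa × 1.54×10⁻⁶ × 197.3 = 37.1 MPa (compressive).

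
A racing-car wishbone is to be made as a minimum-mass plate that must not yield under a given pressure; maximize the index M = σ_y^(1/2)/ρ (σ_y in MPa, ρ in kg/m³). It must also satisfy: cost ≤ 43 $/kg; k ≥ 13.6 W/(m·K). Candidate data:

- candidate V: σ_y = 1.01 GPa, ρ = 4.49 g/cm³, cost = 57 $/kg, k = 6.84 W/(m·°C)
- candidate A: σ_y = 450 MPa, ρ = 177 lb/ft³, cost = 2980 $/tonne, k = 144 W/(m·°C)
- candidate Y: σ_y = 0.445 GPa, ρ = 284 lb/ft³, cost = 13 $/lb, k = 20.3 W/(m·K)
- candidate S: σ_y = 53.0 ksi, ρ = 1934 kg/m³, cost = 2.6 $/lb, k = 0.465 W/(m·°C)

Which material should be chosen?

candidate A

Screen on constraints: cost ≤ 43 $/kg; k ≥ 13.6 W/(m·K). Survivors: candidate A, candidate Y.
Convert each candidate to consistent units, then evaluate M:
  candidate A: σ_y = 450.0 MPa, ρ = 2835 kg/m³
  candidate Y: σ_y = 445.0 MPa, ρ = 4549 kg/m³
  candidate A: M = 7.48×10⁻³
  candidate Y: M = 4.64×10⁻³
Candidate A ranks first.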